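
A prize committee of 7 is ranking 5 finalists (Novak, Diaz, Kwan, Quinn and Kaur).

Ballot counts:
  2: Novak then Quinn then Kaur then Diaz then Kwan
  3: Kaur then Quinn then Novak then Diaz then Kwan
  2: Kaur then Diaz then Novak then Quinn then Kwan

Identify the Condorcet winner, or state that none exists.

Kaur

Pairwise majorities:
Novak vs Diaz: Novak preferred on 2+3 = 5 ballots; Novak wins 5–2.
Novak vs Kwan: Novak is ranked higher on 2+3+2 = 7 ballots, Kwan on 0. Novak wins 7–0.
Novak vs Quinn: 4 to 3, Novak.
Novak vs Kaur: Novak preferred on 2 ballots; Kaur wins 5–2.
Diaz vs Kwan: Diaz preferred on 2+3+2 = 7 ballots; Diaz wins 7–0.
Diaz vs Quinn: Diaz preferred on 2 ballots; Quinn wins 5–2.
Diaz vs Kaur: Diaz preferred on 0 ballots; Kaur wins 7–0.
Kwan vs Quinn: 0 to 7, Quinn.
Kwan vs Kaur: Kwan preferred on 0 ballots; Kaur wins 7–0.
Quinn vs Kaur: Quinn is ranked higher on 2 ballots, Kaur on 5. Kaur wins 5–2.
Kaur wins every pairwise contest, so Kaur is the Condorcet winner.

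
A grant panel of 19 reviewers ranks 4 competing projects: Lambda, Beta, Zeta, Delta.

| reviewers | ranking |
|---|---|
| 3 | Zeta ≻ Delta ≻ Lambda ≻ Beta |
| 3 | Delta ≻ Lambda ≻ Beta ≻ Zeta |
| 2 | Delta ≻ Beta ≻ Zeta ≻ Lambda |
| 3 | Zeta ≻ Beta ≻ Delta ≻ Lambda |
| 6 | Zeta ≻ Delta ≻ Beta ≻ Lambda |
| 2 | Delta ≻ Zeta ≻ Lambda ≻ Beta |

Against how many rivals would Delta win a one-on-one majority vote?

Delta against each rival (19 reviewers):
Delta vs Lambda: 19 to 0, Delta.
Delta vs Beta: 16 to 3, Delta.
Delta vs Zeta: 7 to 12, Zeta.
Delta beats Lambda, Beta; loses to Zeta — 2 pairwise wins.

2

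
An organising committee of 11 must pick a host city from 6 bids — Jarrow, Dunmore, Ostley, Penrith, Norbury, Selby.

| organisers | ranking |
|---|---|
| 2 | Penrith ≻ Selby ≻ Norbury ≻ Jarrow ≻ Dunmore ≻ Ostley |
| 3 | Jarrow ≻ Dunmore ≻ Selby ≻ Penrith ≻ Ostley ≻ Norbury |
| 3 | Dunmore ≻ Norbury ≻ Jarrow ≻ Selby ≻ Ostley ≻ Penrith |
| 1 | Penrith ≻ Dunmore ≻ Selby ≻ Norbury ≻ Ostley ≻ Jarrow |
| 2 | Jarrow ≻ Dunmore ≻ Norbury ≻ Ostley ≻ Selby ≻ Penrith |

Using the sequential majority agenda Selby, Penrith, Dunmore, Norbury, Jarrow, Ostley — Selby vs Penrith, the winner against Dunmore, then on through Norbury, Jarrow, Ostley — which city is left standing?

Round 1: Selby vs Penrith — 8–3, Selby advances.
Round 2: Selby vs Dunmore — 2–9, Dunmore advances.
Round 3: Dunmore vs Norbury — 9–2, Dunmore advances.
Round 4: Dunmore vs Jarrow — 4–7, Jarrow advances.
Round 5: Jarrow vs Ostley — 10–1, Jarrow advances.
The agenda winner is Jarrow.

Jarrow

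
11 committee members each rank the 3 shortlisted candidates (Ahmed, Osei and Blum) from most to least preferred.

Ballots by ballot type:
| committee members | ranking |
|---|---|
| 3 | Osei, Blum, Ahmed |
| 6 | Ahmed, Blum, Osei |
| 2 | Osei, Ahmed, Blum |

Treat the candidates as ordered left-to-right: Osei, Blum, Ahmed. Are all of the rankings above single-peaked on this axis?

no

Axis positions: Osei=1, Blum=2, Ahmed=3.
Ballot type 1 (peak Osei at position 1): ranking walks positions 1-2-3, expanding outward from the peak — single-peaked.
Ballot type 2 (peak Ahmed at position 3): ranking walks positions 3-2-1, expanding outward from the peak — single-peaked.
Ballot type 3: ranking walks positions 1-3-2; Ahmed is ranked above Blum even though Blum lies between Ahmed and the peak Osei on the axis — preferences dip and rise again. Not single-peaked.
Ballot type 3 violates single-peakedness, so the profile is not single-peaked on this axis.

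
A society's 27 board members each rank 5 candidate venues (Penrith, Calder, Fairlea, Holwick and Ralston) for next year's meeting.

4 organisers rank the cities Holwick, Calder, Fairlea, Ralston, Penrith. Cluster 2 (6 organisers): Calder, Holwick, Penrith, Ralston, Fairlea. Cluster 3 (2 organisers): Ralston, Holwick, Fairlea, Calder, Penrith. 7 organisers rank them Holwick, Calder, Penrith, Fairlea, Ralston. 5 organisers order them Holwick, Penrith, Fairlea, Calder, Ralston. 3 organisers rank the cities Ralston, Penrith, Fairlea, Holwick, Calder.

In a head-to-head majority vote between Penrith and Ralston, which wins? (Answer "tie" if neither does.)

Penrith

Ballots ranking Penrith above Ralston: 6 + 7 + 5 = 18.
Ballots ranking Ralston above Penrith: 27 − 18 = 9.
Penrith wins the head-to-head 18–9.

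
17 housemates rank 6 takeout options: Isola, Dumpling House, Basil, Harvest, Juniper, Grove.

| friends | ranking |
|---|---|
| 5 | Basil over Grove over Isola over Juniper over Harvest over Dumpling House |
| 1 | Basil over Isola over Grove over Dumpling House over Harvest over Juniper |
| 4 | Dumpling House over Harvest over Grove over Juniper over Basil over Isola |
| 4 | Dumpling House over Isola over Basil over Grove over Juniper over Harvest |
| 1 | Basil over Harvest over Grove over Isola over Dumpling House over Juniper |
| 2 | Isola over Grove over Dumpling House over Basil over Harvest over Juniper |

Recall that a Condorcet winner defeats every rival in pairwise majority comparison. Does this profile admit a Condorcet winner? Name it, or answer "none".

Check each pair by majority over 17 ballots:
Isola vs Dumpling House: Isola wins 9–8.
Isola vs Basil: Basil, 11–6.
Isola vs Harvest: Isola wins 12–5.
Isola vs Juniper: Isola wins 13–4.
Isola vs Grove: Grove wins 10–7.
Dumpling House vs Basil: Dumpling House wins 10–7.
Dumpling House–Harvest: Dumpling House 11–6.
Dumpling House–Juniper: Dumpling House 12–5.
Dumpling House–Grove: Grove 9–8.
Basil–Harvest: Basil 13–4.
Basil vs Juniper: Basil wins 13–4.
Basil vs Grove: Basil, 11–6.
Harvest–Juniper: Juniper 9–8.
Harvest vs Grove: Grove wins 12–5.
Juniper vs Grove: Grove wins 17–0.
No restaurant is unbeaten: Isola loses to Basil; Dumpling House loses to Isola; Basil loses to Dumpling House; Harvest loses to Isola; Juniper loses to Isola; Grove loses to Basil. In particular Isola beats Dumpling House beats Basil beats Isola is a majority cycle — no Condorcet winner exists.

none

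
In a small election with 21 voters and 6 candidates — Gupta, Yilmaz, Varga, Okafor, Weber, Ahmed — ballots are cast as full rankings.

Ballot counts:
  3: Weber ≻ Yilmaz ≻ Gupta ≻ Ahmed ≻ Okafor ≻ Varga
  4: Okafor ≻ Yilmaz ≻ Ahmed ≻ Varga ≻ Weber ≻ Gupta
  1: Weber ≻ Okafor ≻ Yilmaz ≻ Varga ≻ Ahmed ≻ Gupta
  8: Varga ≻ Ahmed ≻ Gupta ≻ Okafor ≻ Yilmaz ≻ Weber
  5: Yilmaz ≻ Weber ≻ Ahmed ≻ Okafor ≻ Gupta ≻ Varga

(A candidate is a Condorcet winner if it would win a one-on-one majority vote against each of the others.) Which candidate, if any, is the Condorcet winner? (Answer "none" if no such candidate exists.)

none

Check each pair by majority over 21 ballots:
Gupta vs Yilmaz: Yilmaz wins 13–8.
Gupta vs Varga: Varga, 13–8.
Gupta vs Okafor: Gupta, 11–10.
Gupta vs Weber: Weber wins 13–8.
Gupta vs Ahmed: Ahmed, 18–3.
Yilmaz vs Varga: Yilmaz, 13–8.
Yilmaz–Okafor: Okafor 13–8.
Yilmaz vs Weber: Yilmaz, 17–4.
Yilmaz–Ahmed: Yilmaz 13–8.
Varga vs Okafor: Okafor, 13–8.
Varga–Weber: Varga 12–9.
Varga vs Ahmed: Ahmed wins 12–9.
Okafor vs Weber: Okafor, 12–9.
Okafor–Ahmed: Ahmed 16–5.
Weber–Ahmed: Ahmed 12–9.
Every candidate loses at least once (Gupta loses to Yilmaz; Yilmaz loses to Okafor; Varga loses to Yilmaz; Okafor loses to Gupta; Weber loses to Yilmaz; Ahmed loses to Yilmaz). The majority relation contains the cycle Gupta → Okafor → Yilmaz → Gupta, so there is no Condorcet winner.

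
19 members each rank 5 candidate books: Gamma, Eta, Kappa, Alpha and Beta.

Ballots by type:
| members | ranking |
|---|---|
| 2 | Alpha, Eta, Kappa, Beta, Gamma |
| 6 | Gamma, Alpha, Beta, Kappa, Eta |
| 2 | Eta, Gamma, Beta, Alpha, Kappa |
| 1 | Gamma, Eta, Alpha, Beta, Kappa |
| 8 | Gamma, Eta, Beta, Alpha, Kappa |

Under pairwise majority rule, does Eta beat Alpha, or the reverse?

Ballots ranking Eta above Alpha: 2 + 1 + 8 = 11.
Ballots ranking Alpha above Eta: 19 − 11 = 8.
Eta wins the head-to-head 11–8.

Eta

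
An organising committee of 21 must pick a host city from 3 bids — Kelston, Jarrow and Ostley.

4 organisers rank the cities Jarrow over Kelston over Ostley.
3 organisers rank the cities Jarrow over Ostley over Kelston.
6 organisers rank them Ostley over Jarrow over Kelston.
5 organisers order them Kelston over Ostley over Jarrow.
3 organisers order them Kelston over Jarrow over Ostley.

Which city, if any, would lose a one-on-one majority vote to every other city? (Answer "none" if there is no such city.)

none

Head-to-head results (21 organisers):
Kelston vs Jarrow: 8 to 13, Jarrow.
Kelston vs Ostley: Kelston is ranked higher on 4+5+3 = 12 ballots, Ostley on 9. Kelston wins 12–9.
Jarrow vs Ostley: 4+3+3 = 10 for Jarrow, 11 for Ostley — Ostley by 11–10.
No city is winless: Kelston beats Ostley; Jarrow beats Kelston; Ostley beats Jarrow. There is no Condorcet loser.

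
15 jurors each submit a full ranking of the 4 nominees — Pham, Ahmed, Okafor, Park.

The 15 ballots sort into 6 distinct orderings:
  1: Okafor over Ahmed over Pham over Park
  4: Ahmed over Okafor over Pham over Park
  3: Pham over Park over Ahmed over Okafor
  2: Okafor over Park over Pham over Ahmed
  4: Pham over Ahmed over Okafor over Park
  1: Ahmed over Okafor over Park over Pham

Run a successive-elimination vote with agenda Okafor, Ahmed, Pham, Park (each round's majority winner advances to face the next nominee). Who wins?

Pham

Round 1: Okafor vs Ahmed — 3–12, Ahmed advances.
Round 2: Ahmed vs Pham — 6–9, Pham advances.
Round 3: Pham vs Park — 12–3, Pham advances.
The agenda winner is Pham.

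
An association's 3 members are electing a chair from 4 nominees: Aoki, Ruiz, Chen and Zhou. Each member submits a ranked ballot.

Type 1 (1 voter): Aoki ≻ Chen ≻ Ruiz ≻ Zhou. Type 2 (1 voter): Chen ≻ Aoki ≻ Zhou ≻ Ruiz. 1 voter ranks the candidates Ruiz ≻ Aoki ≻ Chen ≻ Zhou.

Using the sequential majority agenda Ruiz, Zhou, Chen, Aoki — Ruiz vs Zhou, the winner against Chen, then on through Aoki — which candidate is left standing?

Round 1: Ruiz vs Zhou — 2–1, Ruiz advances.
Round 2: Ruiz vs Chen — 1–2, Chen advances.
Round 3: Chen vs Aoki — 1–2, Aoki advances.
The agenda winner is Aoki.

Aoki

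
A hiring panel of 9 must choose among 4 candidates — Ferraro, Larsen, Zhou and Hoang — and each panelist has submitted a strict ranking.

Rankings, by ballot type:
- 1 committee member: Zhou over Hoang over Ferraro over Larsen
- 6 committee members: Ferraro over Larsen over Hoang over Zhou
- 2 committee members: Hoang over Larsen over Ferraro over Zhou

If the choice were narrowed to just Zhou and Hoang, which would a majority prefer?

Ballots ranking Zhou above Hoang: 1.
Ballots ranking Hoang above Zhou: 9 − 1 = 8.
Hoang wins the head-to-head 8–1.

Hoang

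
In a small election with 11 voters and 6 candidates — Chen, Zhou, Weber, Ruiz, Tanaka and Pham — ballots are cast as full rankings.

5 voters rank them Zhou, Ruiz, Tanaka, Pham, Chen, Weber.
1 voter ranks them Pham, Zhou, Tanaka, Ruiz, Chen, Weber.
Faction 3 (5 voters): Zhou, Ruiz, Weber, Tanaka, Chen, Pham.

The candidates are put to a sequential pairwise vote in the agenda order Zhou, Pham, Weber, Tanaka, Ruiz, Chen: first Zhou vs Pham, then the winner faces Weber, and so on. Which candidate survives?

Zhou

Round 1: Zhou vs Pham — 10–1, Zhou advances.
Round 2: Zhou vs Weber — 11–0, Zhou advances.
Round 3: Zhou vs Tanaka — 11–0, Zhou advances.
Round 4: Zhou vs Ruiz — 11–0, Zhou advances.
Round 5: Zhou vs Chen — 11–0, Zhou advances.
The agenda winner is Zhou.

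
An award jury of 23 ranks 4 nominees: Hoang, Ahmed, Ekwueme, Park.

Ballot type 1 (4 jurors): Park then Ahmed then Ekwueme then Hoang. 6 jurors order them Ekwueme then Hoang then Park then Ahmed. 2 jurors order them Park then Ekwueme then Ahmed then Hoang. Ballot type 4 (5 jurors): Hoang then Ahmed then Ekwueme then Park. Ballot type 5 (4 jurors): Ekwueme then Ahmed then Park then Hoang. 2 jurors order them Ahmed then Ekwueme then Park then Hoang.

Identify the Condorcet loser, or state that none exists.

Head-to-head results (23 jurors):
Hoang–Ahmed: Ahmed 12–11.
Hoang vs Ekwueme: 5 to 18, Ekwueme.
Hoang–Park: Park 12–11.
Ahmed–Ekwueme: Ekwueme 12–11.
Ahmed vs Park: Park, 12–11.
Ekwueme vs Park: Ekwueme wins 17–6.
Only Hoang has no wins; Hoang is the Condorcet loser.

Hoang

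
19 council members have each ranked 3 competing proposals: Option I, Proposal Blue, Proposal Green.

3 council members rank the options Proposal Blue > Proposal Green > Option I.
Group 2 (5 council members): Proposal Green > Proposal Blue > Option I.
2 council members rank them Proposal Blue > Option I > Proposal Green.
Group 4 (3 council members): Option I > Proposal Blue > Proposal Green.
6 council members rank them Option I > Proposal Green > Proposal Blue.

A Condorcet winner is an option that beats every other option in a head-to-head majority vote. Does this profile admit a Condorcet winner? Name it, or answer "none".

Check each pair by majority over 19 ballots:
Option I vs Proposal Blue: Option I preferred on 3+6 = 9 ballots; Proposal Blue wins 10–9.
Option I vs Proposal Green: Option I is ranked higher on 2+3+6 = 11 ballots, Proposal Green on 8. Option I wins 11–8.
Proposal Blue vs Proposal Green: 8 to 11, Proposal Green.
No option is unbeaten: Option I loses to Proposal Blue; Proposal Blue loses to Proposal Green; Proposal Green loses to Option I. In particular Option I > Proposal Green > Proposal Blue > Option I is a majority cycle — no Condorcet winner exists.

none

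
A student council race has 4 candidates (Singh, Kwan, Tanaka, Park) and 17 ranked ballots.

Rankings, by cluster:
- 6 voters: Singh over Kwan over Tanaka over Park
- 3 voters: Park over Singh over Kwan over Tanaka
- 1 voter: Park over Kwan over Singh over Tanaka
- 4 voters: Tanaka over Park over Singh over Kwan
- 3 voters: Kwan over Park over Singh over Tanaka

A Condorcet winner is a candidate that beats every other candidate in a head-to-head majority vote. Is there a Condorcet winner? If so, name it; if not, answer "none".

Pairwise majorities:
Singh–Kwan: Singh 13–4.
Singh vs Tanaka: 6+3+1+3 = 13 for Singh, 4 for Tanaka — Singh by 13–4.
Singh vs Park: Park, 11–6.
Kwan vs Tanaka: 6+3+1+3 = 13 for Kwan, 4 for Tanaka — Kwan by 13–4.
Kwan vs Park: Kwan wins 9–8.
Tanaka vs Park: 6+4 = 10 for Tanaka, 7 for Park — Tanaka by 10–7.
Every candidate loses at least once (Singh loses to Park; Kwan loses to Singh; Tanaka loses to Singh; Park loses to Kwan). The majority relation contains the cycle Singh beats Kwan beats Park beats Singh, so there is no Condorcet winner.

none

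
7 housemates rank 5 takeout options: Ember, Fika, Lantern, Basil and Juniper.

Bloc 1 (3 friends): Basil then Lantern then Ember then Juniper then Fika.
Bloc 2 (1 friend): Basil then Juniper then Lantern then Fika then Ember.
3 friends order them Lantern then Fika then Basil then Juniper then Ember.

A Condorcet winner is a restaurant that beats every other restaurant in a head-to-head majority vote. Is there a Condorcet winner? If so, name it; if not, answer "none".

Basil

Head-to-head results (7 friends):
Ember–Fika: Fika 4–3.
Ember–Lantern: Lantern 7–0.
Ember–Basil: Basil 7–0.
Ember vs Juniper: Ember preferred on 3 ballots; Juniper wins 4–3.
Fika vs Lantern: 0 to 7, Lantern.
Fika vs Basil: Fika is ranked higher on 3 ballots, Basil on 4. Basil wins 4–3.
Fika vs Juniper: Fika preferred on 3 ballots; Juniper wins 4–3.
Lantern vs Basil: Lantern is ranked higher on 3 ballots, Basil on 4. Basil wins 4–3.
Lantern vs Juniper: Lantern, 6–1.
Basil–Juniper: Basil 7–0.
Basil wins every pairwise contest, so Basil is the Condorcet winner.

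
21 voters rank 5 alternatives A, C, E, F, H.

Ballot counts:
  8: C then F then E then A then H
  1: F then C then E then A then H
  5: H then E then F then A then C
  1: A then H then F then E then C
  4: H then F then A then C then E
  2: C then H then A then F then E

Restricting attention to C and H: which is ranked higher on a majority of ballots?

C

Ballots ranking C above H: 8 + 1 + 2 = 11.
Ballots ranking H above C: 21 − 11 = 10.
C wins the head-to-head 11–10.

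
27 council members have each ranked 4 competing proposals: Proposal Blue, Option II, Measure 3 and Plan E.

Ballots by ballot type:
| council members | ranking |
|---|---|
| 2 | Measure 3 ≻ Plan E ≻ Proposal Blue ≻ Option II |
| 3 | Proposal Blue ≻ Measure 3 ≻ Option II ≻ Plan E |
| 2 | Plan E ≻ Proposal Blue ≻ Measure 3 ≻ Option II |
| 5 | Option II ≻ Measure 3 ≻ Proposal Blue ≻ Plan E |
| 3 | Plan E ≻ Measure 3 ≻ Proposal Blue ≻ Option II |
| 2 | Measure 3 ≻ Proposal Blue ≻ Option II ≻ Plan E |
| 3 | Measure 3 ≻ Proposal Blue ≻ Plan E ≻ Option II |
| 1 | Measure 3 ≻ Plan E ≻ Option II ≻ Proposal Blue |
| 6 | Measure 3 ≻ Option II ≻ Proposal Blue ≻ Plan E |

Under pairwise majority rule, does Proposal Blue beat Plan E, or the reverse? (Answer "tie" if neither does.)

Ballots ranking Proposal Blue above Plan E: 3 + 5 + 2 + 3 + 6 = 19.
Ballots ranking Plan E above Proposal Blue: 27 − 19 = 8.
Proposal Blue wins the head-to-head 19–8.

Proposal Blue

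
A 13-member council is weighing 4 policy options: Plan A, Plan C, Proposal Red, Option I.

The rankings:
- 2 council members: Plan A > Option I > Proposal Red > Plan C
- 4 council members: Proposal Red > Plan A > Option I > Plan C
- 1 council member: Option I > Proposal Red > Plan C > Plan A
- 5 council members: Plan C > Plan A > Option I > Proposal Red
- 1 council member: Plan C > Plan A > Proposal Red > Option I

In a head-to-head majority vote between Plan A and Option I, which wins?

Plan A

Ballots ranking Plan A above Option I: 2 + 4 + 5 + 1 = 12.
Ballots ranking Option I above Plan A: 13 − 12 = 1.
Plan A wins the head-to-head 12–1.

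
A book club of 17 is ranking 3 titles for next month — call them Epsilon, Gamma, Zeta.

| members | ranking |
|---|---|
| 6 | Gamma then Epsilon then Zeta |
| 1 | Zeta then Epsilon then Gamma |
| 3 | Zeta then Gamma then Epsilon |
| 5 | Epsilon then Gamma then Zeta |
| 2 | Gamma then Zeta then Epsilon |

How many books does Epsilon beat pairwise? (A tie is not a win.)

Epsilon against each rival (17 members):
Epsilon vs Gamma: Gamma wins 11–6.
Epsilon vs Zeta: Epsilon preferred on 6+5 = 11 ballots; Epsilon wins 11–6.
Epsilon beats Zeta; loses to Gamma — 1 pairwise win.

1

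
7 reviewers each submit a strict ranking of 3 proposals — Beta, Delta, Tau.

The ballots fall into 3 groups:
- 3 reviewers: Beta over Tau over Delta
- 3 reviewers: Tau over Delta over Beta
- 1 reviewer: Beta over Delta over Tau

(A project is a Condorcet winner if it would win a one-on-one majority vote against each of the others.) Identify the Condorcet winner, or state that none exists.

Pairwise majorities:
Beta vs Delta: 4 to 3, Beta.
Beta vs Tau: Beta wins 4–3.
Delta–Tau: Tau 6–1.
Beta defeats every rival head-to-head and is the Condorcet winner.

Beta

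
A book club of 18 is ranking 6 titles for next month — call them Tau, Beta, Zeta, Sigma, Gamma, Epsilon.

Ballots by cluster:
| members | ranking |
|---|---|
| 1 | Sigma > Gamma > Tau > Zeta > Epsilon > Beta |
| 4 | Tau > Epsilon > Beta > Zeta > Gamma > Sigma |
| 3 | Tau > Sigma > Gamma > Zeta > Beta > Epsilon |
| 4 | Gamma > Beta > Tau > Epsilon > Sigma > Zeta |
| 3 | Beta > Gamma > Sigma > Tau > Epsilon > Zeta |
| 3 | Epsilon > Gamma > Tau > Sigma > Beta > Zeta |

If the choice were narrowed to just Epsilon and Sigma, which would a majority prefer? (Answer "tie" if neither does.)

Ballots ranking Epsilon above Sigma: 4 + 4 + 3 = 11.
Ballots ranking Sigma above Epsilon: 18 − 11 = 7.
Epsilon wins the head-to-head 11–7.

Epsilon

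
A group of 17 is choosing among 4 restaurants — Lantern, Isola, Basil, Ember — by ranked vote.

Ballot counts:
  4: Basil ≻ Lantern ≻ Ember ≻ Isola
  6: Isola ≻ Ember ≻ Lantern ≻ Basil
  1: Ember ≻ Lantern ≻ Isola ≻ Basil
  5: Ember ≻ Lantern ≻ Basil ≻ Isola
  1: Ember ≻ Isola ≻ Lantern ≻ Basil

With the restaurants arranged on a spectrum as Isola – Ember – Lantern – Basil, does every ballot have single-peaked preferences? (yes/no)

Axis positions: Isola=1, Ember=2, Lantern=3, Basil=4.
Ballot type 1 (peak Basil at position 4): ranking walks positions 4-3-2-1, expanding outward from the peak — single-peaked.
Ballot type 2 (peak Isola at position 1): ranking walks positions 1-2-3-4, expanding outward from the peak — single-peaked.
Ballot type 3 (peak Ember at position 2): ranking walks positions 2-3-1-4, expanding outward from the peak — single-peaked.
Ballot type 4 (peak Ember at position 2): ranking walks positions 2-3-4-1, expanding outward from the peak — single-peaked.
Ballot type 5 (peak Ember at position 2): ranking walks positions 2-1-3-4, expanding outward from the peak — single-peaked.
Every ranking is single-peaked on this axis.

yes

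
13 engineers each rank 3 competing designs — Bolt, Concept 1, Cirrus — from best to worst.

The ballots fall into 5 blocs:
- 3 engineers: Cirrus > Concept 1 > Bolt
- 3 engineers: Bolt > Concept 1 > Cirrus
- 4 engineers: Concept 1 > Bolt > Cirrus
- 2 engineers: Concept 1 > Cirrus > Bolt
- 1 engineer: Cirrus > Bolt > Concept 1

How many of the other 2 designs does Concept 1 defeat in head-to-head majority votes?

Concept 1 against each rival (13 engineers):
Concept 1 vs Bolt: Concept 1, 9–4.
Concept 1 vs Cirrus: Concept 1 wins 9–4.
Concept 1 beats Bolt, Cirrus — 2 pairwise wins.

2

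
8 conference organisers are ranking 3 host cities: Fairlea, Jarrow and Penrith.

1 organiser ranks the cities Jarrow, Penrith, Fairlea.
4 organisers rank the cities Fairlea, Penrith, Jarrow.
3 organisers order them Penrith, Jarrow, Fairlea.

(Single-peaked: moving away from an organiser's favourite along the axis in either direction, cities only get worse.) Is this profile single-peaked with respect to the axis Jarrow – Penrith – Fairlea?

yes

Axis positions: Jarrow=1, Penrith=2, Fairlea=3.
Group 1 (peak Jarrow at position 1): ranking walks positions 1-2-3, expanding outward from the peak — single-peaked.
Group 2 (peak Fairlea at position 3): ranking walks positions 3-2-1, expanding outward from the peak — single-peaked.
Group 3 (peak Penrith at position 2): ranking walks positions 2-1-3, expanding outward from the peak — single-peaked.
Every ranking is single-peaked on this axis.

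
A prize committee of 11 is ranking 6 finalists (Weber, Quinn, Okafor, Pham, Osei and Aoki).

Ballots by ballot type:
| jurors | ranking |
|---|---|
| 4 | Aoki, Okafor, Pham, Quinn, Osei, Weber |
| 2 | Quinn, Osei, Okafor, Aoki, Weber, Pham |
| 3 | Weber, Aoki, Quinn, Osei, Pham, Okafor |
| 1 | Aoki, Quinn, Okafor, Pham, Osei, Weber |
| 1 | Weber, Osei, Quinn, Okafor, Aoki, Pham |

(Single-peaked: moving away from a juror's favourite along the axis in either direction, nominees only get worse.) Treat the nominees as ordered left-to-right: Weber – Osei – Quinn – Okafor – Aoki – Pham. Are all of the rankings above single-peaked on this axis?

no

Axis positions: Weber=1, Osei=2, Quinn=3, Okafor=4, Aoki=5, Pham=6.
Ballot type 1 (peak Aoki at position 5): ranking walks positions 5-4-6-3-2-1, expanding outward from the peak — single-peaked.
Ballot type 2 (peak Quinn at position 3): ranking walks positions 3-2-4-5-1-6, expanding outward from the peak — single-peaked.
Ballot type 3: ranking walks positions 1-5-3-2-6-4; Aoki is ranked above Osei even though Osei lies between Aoki and the peak Weber on the axis — preferences dip and rise again. Not single-peaked.
Ballot type 4: ranking walks positions 5-3-4-6-2-1; Quinn is ranked above Okafor even though Okafor lies between Quinn and the peak Aoki on the axis — preferences dip and rise again. Not single-peaked.
Ballot type 5 (peak Weber at position 1): ranking walks positions 1-2-3-4-5-6, expanding outward from the peak — single-peaked.
Ballot type 3 violates single-peakedness, so the profile is not single-peaked on this axis.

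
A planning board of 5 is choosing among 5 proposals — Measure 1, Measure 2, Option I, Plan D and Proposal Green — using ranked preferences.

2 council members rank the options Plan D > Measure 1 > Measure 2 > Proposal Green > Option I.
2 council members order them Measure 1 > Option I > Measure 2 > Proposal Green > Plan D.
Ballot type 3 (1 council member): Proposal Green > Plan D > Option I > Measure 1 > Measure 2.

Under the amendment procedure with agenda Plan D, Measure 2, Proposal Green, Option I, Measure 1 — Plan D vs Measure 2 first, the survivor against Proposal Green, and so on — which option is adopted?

Measure 1

Round 1: Plan D vs Measure 2 — 3–2, Plan D advances.
Round 2: Plan D vs Proposal Green — 2–3, Proposal Green advances.
Round 3: Proposal Green vs Option I — 3–2, Proposal Green advances.
Round 4: Proposal Green vs Measure 1 — 1–4, Measure 1 advances.
The agenda winner is Measure 1.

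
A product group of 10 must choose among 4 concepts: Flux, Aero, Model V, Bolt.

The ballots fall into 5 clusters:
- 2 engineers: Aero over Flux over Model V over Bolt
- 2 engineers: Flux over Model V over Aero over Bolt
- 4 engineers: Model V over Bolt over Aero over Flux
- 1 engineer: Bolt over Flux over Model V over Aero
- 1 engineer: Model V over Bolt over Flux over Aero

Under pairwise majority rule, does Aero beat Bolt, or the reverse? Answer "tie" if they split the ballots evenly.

Bolt

Ballots ranking Aero above Bolt: 2 + 2 = 4.
Ballots ranking Bolt above Aero: 10 − 4 = 6.
Bolt wins the head-to-head 6–4.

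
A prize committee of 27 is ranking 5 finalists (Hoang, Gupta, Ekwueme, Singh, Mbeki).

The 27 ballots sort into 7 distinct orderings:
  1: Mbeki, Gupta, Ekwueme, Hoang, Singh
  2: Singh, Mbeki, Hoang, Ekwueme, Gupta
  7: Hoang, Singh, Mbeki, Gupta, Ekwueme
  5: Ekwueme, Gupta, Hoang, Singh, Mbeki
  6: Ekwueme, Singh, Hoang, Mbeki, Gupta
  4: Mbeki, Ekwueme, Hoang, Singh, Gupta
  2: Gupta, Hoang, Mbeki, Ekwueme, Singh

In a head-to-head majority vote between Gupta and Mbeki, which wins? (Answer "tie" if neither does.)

Mbeki

Ballots ranking Gupta above Mbeki: 5 + 2 = 7.
Ballots ranking Mbeki above Gupta: 27 − 7 = 20.
Mbeki wins the head-to-head 20–7.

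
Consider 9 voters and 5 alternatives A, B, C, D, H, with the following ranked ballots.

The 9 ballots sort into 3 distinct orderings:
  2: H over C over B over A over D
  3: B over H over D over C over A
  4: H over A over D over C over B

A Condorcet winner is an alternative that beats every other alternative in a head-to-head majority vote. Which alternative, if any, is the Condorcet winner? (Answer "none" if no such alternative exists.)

Check each pair by majority over 9 ballots:
A vs B: A preferred on 4 ballots; B wins 5–4.
A vs C: 4 to 5, C.
A vs D: 2+4 = 6 for A, 3 for D — A by 6–3.
A vs H: A is ranked higher on 0 ballots, H on 9. H wins 9–0.
B vs C: B preferred on 3 ballots; C wins 6–3.
B vs D: 2+3 = 5 for B, 4 for D — B by 5–4.
B vs H: B is ranked higher on 3 ballots, H on 6. H wins 6–3.
C vs D: C preferred on 2 ballots; D wins 7–2.
C vs H: C preferred on 0 ballots; H wins 9–0.
D vs H: 0 to 9, H.
H wins every pairwise contest, so H is the Condorcet winner.

H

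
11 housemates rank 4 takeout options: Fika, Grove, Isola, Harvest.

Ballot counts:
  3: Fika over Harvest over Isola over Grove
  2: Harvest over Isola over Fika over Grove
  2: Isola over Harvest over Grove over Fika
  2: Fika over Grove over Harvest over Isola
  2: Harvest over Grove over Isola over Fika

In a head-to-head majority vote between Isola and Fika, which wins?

Isola

Ballots ranking Isola above Fika: 2 + 2 + 2 = 6.
Ballots ranking Fika above Isola: 11 − 6 = 5.
Isola wins the head-to-head 6–5.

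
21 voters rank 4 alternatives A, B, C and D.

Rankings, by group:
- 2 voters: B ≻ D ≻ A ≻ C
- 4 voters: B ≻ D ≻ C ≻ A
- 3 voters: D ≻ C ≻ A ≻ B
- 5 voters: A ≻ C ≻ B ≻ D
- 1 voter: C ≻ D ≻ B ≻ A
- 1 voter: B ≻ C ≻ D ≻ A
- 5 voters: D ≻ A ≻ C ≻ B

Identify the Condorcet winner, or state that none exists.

none

Pairwise majorities:
A vs B: A wins 13–8.
A vs C: A is ranked higher on 2+5+5 = 12 ballots, C on 9. A wins 12–9.
A vs D: D, 16–5.
B vs C: B is ranked higher on 2+4+1 = 7 ballots, C on 14. C wins 14–7.
B vs D: B is ranked higher on 2+4+5+1 = 12 ballots, D on 9. B wins 12–9.
C vs D: 5+1+1 = 7 for C, 14 for D — D by 14–7.
Each alternative drops at least one matchup (A loses to D; B loses to A; C loses to A; D loses to B); the cycle A → B → D → A rules out a Condorcet winner.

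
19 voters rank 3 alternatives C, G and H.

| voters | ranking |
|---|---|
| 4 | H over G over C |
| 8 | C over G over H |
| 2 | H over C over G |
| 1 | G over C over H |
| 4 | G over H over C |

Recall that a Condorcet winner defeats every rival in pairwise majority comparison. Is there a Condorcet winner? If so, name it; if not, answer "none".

none

Pairwise majorities:
C vs G: C, 10–9.
C vs H: H, 10–9.
G–H: G 13–6.
Each alternative drops at least one matchup (C loses to H; G loses to C; H loses to G); the cycle C > G > H > C rules out a Condorcet winner.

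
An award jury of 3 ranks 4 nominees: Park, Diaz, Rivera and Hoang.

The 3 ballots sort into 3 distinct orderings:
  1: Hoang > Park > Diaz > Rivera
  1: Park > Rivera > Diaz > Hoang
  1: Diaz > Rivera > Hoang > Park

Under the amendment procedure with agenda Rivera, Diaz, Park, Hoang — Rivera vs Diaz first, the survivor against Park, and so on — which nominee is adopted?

Hoang

Round 1: Rivera vs Diaz — 1–2, Diaz advances.
Round 2: Diaz vs Park — 1–2, Park advances.
Round 3: Park vs Hoang — 1–2, Hoang advances.
Hoang survives the agenda.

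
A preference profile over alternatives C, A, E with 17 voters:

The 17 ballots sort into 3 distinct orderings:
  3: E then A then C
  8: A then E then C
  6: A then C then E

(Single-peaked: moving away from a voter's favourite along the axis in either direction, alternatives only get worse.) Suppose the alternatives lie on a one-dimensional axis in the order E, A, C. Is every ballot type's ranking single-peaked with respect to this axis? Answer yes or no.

Axis positions: E=1, A=2, C=3.
Ballot type 1 (peak E at position 1): ranking walks positions 1-2-3, expanding outward from the peak — single-peaked.
Ballot type 2 (peak A at position 2): ranking walks positions 2-1-3, expanding outward from the peak — single-peaked.
Ballot type 3 (peak A at position 2): ranking walks positions 2-3-1, expanding outward from the peak — single-peaked.
Every ranking is single-peaked on this axis.

yes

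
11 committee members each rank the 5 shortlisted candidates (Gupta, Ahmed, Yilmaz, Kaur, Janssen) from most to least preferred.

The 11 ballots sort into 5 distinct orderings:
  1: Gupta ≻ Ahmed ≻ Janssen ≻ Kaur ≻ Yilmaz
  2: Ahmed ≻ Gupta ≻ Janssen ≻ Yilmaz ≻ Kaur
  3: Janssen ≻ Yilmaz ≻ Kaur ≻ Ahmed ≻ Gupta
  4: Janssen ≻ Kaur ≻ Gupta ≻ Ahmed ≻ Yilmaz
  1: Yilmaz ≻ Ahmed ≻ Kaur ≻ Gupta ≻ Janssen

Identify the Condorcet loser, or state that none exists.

none

Head-to-head results (11 committee members):
Gupta–Ahmed: Ahmed 6–5.
Gupta vs Yilmaz: Gupta, 7–4.
Gupta–Kaur: Kaur 8–3.
Gupta vs Janssen: Janssen wins 7–4.
Ahmed vs Yilmaz: Ahmed preferred on 1+2+4 = 7 ballots; Ahmed wins 7–4.
Ahmed vs Kaur: 4 to 7, Kaur.
Ahmed vs Janssen: Janssen wins 7–4.
Yilmaz vs Kaur: Yilmaz, 6–5.
Yilmaz–Janssen: Janssen 10–1.
Kaur vs Janssen: Janssen, 10–1.
Each candidate has at least one pairwise win (Gupta beats Yilmaz; Ahmed beats Gupta; Yilmaz beats Kaur; Kaur beats Gupta; Janssen beats Gupta) — no Condorcet loser.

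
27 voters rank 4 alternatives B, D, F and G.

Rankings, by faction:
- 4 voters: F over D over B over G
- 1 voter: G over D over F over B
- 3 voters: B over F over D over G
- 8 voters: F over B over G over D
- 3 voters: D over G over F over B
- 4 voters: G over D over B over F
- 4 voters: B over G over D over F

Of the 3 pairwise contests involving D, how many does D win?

0

D against each rival (27 voters):
D vs B: 4+1+3+4 = 12 for D, 15 for B — B by 15–12.
D vs F: F wins 15–12.
D vs G: D is ranked higher on 4+3+3 = 10 ballots, G on 17. G wins 17–10.
D beats no one; loses to B, F, G — 0 pairwise wins.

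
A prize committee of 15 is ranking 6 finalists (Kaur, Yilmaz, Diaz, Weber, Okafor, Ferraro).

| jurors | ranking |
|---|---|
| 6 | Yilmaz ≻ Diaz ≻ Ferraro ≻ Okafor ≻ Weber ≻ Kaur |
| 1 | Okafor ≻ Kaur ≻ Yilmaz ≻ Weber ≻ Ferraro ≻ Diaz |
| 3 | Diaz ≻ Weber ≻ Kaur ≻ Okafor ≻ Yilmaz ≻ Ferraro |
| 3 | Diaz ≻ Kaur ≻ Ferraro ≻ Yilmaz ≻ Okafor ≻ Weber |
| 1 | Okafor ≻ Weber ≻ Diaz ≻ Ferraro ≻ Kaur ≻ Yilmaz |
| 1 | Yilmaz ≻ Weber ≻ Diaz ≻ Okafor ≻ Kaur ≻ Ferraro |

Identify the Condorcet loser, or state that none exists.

none

Head-to-head results (15 jurors):
Kaur vs Yilmaz: Kaur preferred on 1+3+3+1 = 8 ballots; Kaur wins 8–7.
Kaur vs Diaz: Diaz wins 14–1.
Kaur vs Weber: Kaur is ranked higher on 1+3 = 4 ballots, Weber on 11. Weber wins 11–4.
Kaur vs Okafor: Okafor, 9–6.
Kaur vs Ferraro: 8 to 7, Kaur.
Yilmaz vs Diaz: Yilmaz, 8–7.
Yilmaz vs Weber: Yilmaz wins 11–4.
Yilmaz vs Okafor: Yilmaz preferred on 6+3+1 = 10 ballots; Yilmaz wins 10–5.
Yilmaz vs Ferraro: Yilmaz preferred on 6+1+3+1 = 11 ballots; Yilmaz wins 11–4.
Diaz vs Weber: 6+3+3 = 12 for Diaz, 3 for Weber — Diaz by 12–3.
Diaz vs Okafor: Diaz wins 13–2.
Diaz vs Ferraro: 14 to 1, Diaz.
Weber vs Okafor: Weber is ranked higher on 3+1 = 4 ballots, Okafor on 11. Okafor wins 11–4.
Weber vs Ferraro: Ferraro, 9–6.
Okafor vs Ferraro: 6 to 9, Ferraro.
Each nominee has at least one pairwise win (Kaur beats Yilmaz; Yilmaz beats Diaz; Diaz beats Kaur; Weber beats Kaur; Okafor beats Kaur; Ferraro beats Weber) — no Condorcet loser.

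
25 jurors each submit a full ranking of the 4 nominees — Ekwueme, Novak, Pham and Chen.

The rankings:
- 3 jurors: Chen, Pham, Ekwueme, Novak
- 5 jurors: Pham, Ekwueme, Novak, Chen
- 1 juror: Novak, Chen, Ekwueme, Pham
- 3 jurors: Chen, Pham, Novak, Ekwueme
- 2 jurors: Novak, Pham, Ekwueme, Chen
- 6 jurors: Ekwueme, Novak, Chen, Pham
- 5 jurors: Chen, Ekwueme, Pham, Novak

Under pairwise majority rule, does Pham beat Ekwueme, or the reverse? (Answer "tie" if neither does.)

Pham

Ballots ranking Pham above Ekwueme: 3 + 5 + 3 + 2 = 13.
Ballots ranking Ekwueme above Pham: 25 − 13 = 12.
Pham wins the head-to-head 13–12.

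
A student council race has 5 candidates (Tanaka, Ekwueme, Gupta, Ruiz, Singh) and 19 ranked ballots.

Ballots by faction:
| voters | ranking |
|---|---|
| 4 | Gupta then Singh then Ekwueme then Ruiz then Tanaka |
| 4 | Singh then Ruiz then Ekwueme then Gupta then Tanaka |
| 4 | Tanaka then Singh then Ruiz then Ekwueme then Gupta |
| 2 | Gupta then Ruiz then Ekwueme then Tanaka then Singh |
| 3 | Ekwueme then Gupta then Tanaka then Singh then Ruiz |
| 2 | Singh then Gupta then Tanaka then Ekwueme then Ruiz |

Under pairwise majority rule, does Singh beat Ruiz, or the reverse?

Singh

Ballots ranking Singh above Ruiz: 4 + 4 + 4 + 3 + 2 = 17.
Ballots ranking Ruiz above Singh: 19 − 17 = 2.
Singh wins the head-to-head 17–2.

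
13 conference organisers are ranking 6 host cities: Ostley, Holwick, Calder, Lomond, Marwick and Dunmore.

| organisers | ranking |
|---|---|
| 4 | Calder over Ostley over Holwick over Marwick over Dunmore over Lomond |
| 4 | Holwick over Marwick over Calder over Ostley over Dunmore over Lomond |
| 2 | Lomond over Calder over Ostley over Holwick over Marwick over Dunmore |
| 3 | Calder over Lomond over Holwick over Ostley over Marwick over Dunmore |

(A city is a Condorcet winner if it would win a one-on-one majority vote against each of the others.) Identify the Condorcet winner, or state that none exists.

Calder

Head-to-head results (13 organisers):
Ostley–Holwick: Holwick 7–6.
Ostley vs Calder: Calder, 13–0.
Ostley–Lomond: Ostley 8–5.
Ostley vs Marwick: Ostley wins 9–4.
Ostley vs Dunmore: Ostley, 13–0.
Holwick vs Calder: Calder, 9–4.
Holwick–Lomond: Holwick 8–5.
Holwick vs Marwick: Holwick wins 13–0.
Holwick–Dunmore: Holwick 13–0.
Calder vs Lomond: Calder, 11–2.
Calder–Marwick: Calder 9–4.
Calder vs Dunmore: Calder, 13–0.
Lomond vs Marwick: Marwick wins 8–5.
Lomond–Dunmore: Dunmore 8–5.
Marwick vs Dunmore: Marwick, 13–0.
Calder beats each of Ostley, Holwick, Lomond, Marwick, Dunmore — Calder is the Condorcet winner.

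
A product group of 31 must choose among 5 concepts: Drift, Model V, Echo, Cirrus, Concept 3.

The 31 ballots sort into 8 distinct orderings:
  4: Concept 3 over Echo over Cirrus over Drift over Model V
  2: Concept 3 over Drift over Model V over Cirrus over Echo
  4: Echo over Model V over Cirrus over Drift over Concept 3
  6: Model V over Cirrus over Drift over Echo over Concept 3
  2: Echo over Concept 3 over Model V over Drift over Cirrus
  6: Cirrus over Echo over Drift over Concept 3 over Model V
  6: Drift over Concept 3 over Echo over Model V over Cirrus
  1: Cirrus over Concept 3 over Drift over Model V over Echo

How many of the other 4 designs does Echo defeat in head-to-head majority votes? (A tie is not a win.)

Echo against each rival (31 engineers):
Echo vs Drift: Echo, 16–15.
Echo–Model V: Echo 22–9.
Echo vs Cirrus: Echo wins 16–15.
Echo vs Concept 3: Echo is ranked higher on 4+6+2+6 = 18 ballots, Concept 3 on 13. Echo wins 18–13.
Echo beats Drift, Model V, Cirrus, Concept 3 — 4 pairwise wins.

4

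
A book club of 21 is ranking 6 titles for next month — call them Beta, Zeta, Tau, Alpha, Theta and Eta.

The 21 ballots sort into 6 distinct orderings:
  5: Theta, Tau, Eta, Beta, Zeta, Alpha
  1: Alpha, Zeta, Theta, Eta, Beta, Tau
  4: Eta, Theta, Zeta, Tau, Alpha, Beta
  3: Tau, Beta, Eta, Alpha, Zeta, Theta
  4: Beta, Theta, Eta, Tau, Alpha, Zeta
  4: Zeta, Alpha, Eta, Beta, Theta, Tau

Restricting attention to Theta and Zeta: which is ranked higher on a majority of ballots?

Theta

Ballots ranking Theta above Zeta: 5 + 4 + 4 = 13.
Ballots ranking Zeta above Theta: 21 − 13 = 8.
Theta wins the head-to-head 13–8.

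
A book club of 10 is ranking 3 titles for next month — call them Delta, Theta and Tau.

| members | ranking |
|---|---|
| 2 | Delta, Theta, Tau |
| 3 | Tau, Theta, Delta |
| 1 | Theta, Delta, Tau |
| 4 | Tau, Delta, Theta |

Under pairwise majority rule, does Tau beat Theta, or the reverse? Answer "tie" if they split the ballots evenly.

Ballots ranking Tau above Theta: 3 + 4 = 7.
Ballots ranking Theta above Tau: 10 − 7 = 3.
Tau wins the head-to-head 7–3.

Tau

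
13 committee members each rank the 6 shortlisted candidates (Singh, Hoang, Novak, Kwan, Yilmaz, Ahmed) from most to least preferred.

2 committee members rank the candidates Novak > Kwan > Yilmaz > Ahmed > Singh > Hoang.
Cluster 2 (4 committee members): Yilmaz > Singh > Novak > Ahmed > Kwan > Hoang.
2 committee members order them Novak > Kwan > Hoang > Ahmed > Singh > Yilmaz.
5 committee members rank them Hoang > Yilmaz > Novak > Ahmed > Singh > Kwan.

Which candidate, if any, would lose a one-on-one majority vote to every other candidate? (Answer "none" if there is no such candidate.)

Head-to-head results (13 committee members):
Singh vs Hoang: 2+4 = 6 for Singh, 7 for Hoang — Hoang by 7–6.
Singh vs Novak: Novak wins 9–4.
Singh vs Kwan: 4+5 = 9 for Singh, 4 for Kwan — Singh by 9–4.
Singh vs Yilmaz: Yilmaz, 11–2.
Singh vs Ahmed: Singh is ranked higher on 4 ballots, Ahmed on 9. Ahmed wins 9–4.
Hoang–Novak: Novak 8–5.
Hoang vs Kwan: Hoang is ranked higher on 5 ballots, Kwan on 8. Kwan wins 8–5.
Hoang vs Yilmaz: Hoang, 7–6.
Hoang vs Ahmed: Hoang preferred on 2+5 = 7 ballots; Hoang wins 7–6.
Novak vs Kwan: Novak, 13–0.
Novak vs Yilmaz: Yilmaz, 9–4.
Novak vs Ahmed: Novak is ranked higher on 2+4+2+5 = 13 ballots, Ahmed on 0. Novak wins 13–0.
Kwan vs Yilmaz: 4 to 9, Yilmaz.
Kwan vs Ahmed: Ahmed wins 9–4.
Yilmaz–Ahmed: Yilmaz 11–2.
No candidate is winless: Singh beats Kwan; Hoang beats Singh; Novak beats Singh; Kwan beats Hoang; Yilmaz beats Singh; Ahmed beats Singh. There is no Condorcet loser.

none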